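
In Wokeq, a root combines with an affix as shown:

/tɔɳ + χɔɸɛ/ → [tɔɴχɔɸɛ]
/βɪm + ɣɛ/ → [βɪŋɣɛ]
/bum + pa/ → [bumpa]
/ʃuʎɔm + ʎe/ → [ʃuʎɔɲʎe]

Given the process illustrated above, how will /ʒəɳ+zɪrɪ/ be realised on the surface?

The data show regressive place assimilation: /ɳ/ → [ɴ] before /χ/; /m/ → [ŋ] before /ɣ/; /m/ → [ɲ] before /ʎ/. In each pair only place changes, matching the following consonant, while manner and voice stay constant.
Nothing changes in [bumpa]: there the adjacent consonants already agree in place (/m/ and /p/ are both bilabial), so this form is consistent with the same rule.
/ɳ/ is a voiced retroflex nasal. The following trigger /z/ is alveolar, so /ɳ/ must become alveolar as well.
The voiced alveolar nasal is [n], so /ɳ/ → [n].

[ʒənzɪrɪ]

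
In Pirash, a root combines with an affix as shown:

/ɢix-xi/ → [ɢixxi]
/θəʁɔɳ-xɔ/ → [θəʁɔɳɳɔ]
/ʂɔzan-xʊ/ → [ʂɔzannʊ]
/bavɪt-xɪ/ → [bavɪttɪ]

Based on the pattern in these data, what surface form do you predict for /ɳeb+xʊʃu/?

The data show progressive total assimilation (/x/ → [ɳ] after /ɳ/; /x/ → [n] after /n/; /x/ → [t] after /t/): in every case the target segment becomes identical to its preceding neighbour, copying more than a single feature.
In [ɢixxi] the two consonants at the boundary are already identical (/x/ + /x/), so the rule applies vacuously and nothing changes.
/x/ is the segment targeted by the rule; it sits immediately after /b/, so it assimilates completely and surfaces as [b].

[ɳebbʊʃu]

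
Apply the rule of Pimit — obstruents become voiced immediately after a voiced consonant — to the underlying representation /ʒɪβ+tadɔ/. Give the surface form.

/t/ is a voiceless alveolar stop. The preceding trigger /β/ is voiced, so /t/ must become voiced as well.
A voiced alveolar stop is [d], so the surface segment is [d].

[ʒɪβdadɔ]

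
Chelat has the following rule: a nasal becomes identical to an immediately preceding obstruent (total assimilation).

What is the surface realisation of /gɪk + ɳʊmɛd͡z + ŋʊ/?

[gɪkkʊmɛd͡zd͡zʊ]

/ɳ/ is the segment targeted by the rule; it sits immediately after /k/, so it assimilates completely and surfaces as [k].
At the second juncture, /ŋ/ likewise becomes [d͡z] adjacent to /d͡z/.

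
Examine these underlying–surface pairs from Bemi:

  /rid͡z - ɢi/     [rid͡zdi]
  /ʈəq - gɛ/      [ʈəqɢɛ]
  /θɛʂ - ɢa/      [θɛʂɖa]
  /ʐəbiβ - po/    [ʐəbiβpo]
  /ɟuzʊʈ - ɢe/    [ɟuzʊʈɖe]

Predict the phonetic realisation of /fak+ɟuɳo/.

The data show progressive place assimilation: /ɢ/ → [d] after /d͡z/; /g/ → [ɢ] after /q/; /ɢ/ → [ɖ] after /ʂ/; /ɢ/ → [ɖ] after /ʈ/. In each pair only place changes, matching the preceding consonant, while manner and voice stay constant.
Nothing changes in [ʐəbiβpo]: there the adjacent consonants already agree in place (/p/ and /β/ are both bilabial), so this form is consistent with the same rule.
The rule targets /ɟ/ (voiced palatal stop), which sits after the trigger /k/ (velar).
The voiced velar stop is [g], so /ɟ/ → [g].

[fakguɳo]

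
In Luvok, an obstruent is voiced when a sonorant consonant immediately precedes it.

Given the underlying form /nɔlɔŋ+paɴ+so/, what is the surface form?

The rule targets /p/ (voiceless bilabial stop), which sits after the trigger /ŋ/ (voiced).
The voiced bilabial stop is [b], so /p/ → [b].
At the second juncture, /s/ likewise becomes [z] adjacent to /ɴ/.

[nɔlɔŋbaɴzo]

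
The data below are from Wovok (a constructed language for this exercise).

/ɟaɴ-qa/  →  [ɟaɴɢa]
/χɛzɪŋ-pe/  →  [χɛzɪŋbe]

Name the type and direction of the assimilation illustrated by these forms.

Underlying /q/ is realised as [ɢ] next to /ɴ/; /ɴ/ itself does not change.
/q/ is voiceless while /ɴ/ is voiced; the output [ɢ] is voiced, matching the trigger — so the feature that spreads is voicing.
Place and manner are unchanged, so the assimilation is partial, not total.
The other alternating form patterns the same way: /p/ → [b] after /ŋ/ (voiceless → voiced, matching voiced) — only voicing changes, and always toward the preceding segment.
Since the segment that changes follows the conditioning segment, the assimilation is progressive.

progressive voicing assimilation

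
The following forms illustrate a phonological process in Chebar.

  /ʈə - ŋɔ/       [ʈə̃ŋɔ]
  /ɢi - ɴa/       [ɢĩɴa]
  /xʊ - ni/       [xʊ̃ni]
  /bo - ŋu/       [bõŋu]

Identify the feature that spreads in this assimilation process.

The vowel /ə/ surfaces as nasalised [ə̃] next to the following nasal /ŋ/ — it has acquired the [+nasal] feature of its neighbour.
The other forms show the same pattern: /i/ → [ĩ] before /ɴ/; /ʊ/ → [ʊ̃] before /n/; /o/ → [õ] before /ŋ/ — each time a vowel is nasalised next to a following nasal.

nasality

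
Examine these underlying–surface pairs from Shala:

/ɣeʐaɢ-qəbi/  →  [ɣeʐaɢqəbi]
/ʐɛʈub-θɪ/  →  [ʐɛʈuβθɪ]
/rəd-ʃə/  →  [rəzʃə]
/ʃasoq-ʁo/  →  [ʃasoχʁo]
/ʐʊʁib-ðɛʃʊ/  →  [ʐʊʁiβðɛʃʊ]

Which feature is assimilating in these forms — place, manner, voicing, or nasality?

The segment that alternates is /b/, which surfaces as [β] when adjacent to /θ/.
/b/ is a stop while /θ/ is a fricative; the output [β] is a fricative, matching the trigger — so the feature that spreads is manner.
The same holds elsewhere in the data: /d/ → [z] before /ʃ/ (stop → fricative, matching a fricative); /q/ → [χ] before /ʁ/ (stop → fricative, matching a fricative); /b/ → [β] before /ð/ (stop → fricative, matching a fricative) — only manner changes, and always toward the following segment.
Nothing changes in [ɣeʐaɢqəbi]: there the adjacent consonants already agree in manner (/ɢ/ and /q/ are both stops), so this form is consistent with the same rule.

manner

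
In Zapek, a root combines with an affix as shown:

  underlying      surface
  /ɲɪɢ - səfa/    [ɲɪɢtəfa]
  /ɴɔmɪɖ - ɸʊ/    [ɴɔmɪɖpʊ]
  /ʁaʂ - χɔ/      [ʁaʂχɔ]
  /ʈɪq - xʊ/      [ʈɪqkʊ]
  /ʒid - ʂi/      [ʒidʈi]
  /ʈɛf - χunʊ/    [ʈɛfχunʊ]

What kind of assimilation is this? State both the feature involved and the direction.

progressive manner assimilation

The segment that alternates is /s/, which surfaces as [t] when adjacent to /ɢ/.
The change fricative → stop matches the manner of the preceding /ɢ/, identifying this as manner assimilation.
Place and voice are unchanged, so the assimilation is partial, not total.
The other alternating forms pattern the same way: /ɸ/ → [p] after /ɖ/ (fricative → stop, matching a stop); /x/ → [k] after /q/ (fricative → stop, matching a stop); /ʂ/ → [ʈ] after /d/ (fricative → stop, matching a stop) — only manner changes, and always toward the preceding segment.
Nothing changes in [ʁaʂχɔ], [ʈɛfχunʊ]: there the adjacent consonants already agree in manner (/χ/ and /ʂ/ are both fricatives; /χ/ and /f/ are both fricatives), so these forms are consistent with the same rule.
The trigger is the preceding segment, so the direction is progressive (perseverative).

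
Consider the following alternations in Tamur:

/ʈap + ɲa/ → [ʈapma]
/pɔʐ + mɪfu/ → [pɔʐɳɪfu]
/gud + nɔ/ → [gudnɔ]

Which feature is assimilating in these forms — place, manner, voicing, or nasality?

place

Underlying /ɲ/ is realised as [m] next to /p/; /p/ itself does not change.
The change palatal → bilabial matches the place of the preceding /p/, identifying this as place assimilation.
The other alternating form patterns the same way: /m/ → [ɳ] after /ʐ/ (bilabial → retroflex, matching retroflex) — only place changes, and always toward the preceding segment.
Nothing changes in [gudnɔ]: there the adjacent consonants already agree in place (/n/ and /d/ are both alveolar), so this form is consistent with the same rule.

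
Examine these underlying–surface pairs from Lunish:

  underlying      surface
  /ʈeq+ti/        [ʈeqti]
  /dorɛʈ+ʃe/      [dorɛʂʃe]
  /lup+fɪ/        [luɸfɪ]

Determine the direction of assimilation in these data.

Underlying /ʈ/ is realised as [ʂ] next to /ʃ/; /ʃ/ itself does not change.
/ʈ/ is a stop while /ʃ/ is a fricative; the output [ʂ] is a fricative, matching the trigger — so the feature that spreads is manner.
Checking the remaining alternation: /p/ → [ɸ] before /f/ (stop → fricative, matching a fricative) — only manner changes, and always toward the following segment.
Nothing changes in [ʈeqti]: there the adjacent consonants already agree in manner (/q/ and /t/ are both stops), so this form is consistent with the same rule.
Since the segment that changes precedes the conditioning segment, the assimilation is regressive.

regressive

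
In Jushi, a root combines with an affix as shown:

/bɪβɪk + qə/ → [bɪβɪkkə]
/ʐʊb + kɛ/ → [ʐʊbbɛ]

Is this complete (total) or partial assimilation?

Underlying /k/ is realised as [b] next to /b/; /b/ itself does not change.
The output [b] is identical to the trigger /b/ — every feature (place, manner, voicing) has been copied — so this is total assimilation.
The remaining alternation confirms this: /q/ → [k] after /k/ — in each case the output is a copy of the preceding consonant.

total assimilation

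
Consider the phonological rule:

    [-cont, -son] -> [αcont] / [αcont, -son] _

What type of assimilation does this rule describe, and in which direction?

The shared variable α links the value of [cont] on the target to that of the neighbouring obstruent. [cont] distinguishes stops from fricatives — a manner-of-articulation feature — so this is manner assimilation.
Since the environment is written before the underscore, the trigger precedes the target; the direction is progressive.

progressive manner assimilation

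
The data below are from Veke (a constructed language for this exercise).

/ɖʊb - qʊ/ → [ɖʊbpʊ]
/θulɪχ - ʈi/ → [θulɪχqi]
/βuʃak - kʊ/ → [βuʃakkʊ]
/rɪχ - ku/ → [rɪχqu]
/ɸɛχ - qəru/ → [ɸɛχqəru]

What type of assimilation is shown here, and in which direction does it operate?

Underlying /q/ is realised as [p] next to /b/; /b/ itself does not change.
/q/ is uvular while /b/ is bilabial; the output [p] is bilabial, matching the trigger — so the feature that spreads is place.
Manner and voice are unchanged, so the assimilation is partial, not total.
Checking the remaining alternations: /ʈ/ → [q] after /χ/ (retroflex → uvular, matching uvular); /k/ → [q] after /χ/ (velar → uvular, matching uvular) — only place changes, and always toward the preceding segment.
Nothing changes in [βuʃakkʊ], [ɸɛχqəru]: there the adjacent consonants already agree in place (/k/ and /k/ are both velar; /q/ and /χ/ are both uvular), so these forms are consistent with the same rule.
The trigger is the preceding segment, so the direction is progressive (perseverative).

progressive place assimilation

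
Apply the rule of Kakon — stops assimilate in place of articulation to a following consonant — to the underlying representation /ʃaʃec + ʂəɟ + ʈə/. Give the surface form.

[ʃaʃeʈʂəɖʈə]

The rule targets /c/ (voiceless palatal stop), which sits before the trigger /ʂ/ (retroflex).
Changing only its place to retroflex gives [ʈ] — the voiceless retroflex stop.
The same rule applies at the second boundary: /ɟ/ → [ɖ] next to /ʈ/.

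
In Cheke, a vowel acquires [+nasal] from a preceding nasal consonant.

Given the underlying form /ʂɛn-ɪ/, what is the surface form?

[ʂɛnɪ̃]

/ɪ/ sits next to the nasal /n/ and is therefore nasalised to [ɪ̃].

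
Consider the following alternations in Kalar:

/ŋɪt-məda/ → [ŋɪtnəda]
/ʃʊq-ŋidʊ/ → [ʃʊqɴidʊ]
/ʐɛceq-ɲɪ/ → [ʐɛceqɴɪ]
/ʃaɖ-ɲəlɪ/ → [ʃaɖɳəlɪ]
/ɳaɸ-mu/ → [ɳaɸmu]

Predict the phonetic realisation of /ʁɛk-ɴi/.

The data show progressive place assimilation: /m/ → [n] after /t/; /ŋ/ → [ɴ] after /q/; /ɲ/ → [ɴ] after /q/; /ɲ/ → [ɳ] after /ɖ/. In each pair only place changes, matching the preceding consonant, while manner and voice stay constant.
No alternation appears in [ɳaɸmu]: there the adjacent consonants already agree in place (/m/ and /ɸ/ are both bilabial), so this form is consistent with the same rule.
The rule targets /ɴ/ (voiced uvular nasal), which sits after the trigger /k/ (velar).
Changing only its place to velar gives [ŋ] — the voiced velar nasal.

[ʁɛkŋi]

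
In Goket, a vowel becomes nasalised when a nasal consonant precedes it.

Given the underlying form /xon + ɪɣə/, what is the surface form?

The vowel /ɪ/ is adjacent to the preceding nasal /n/, so it acquires [+nasal] and surfaces as [ɪ̃].

[xonɪ̃ɣə]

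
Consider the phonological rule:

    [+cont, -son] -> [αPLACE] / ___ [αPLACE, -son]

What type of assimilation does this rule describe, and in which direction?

The rule copies the place features (abbreviated [PLACE]) from the environment onto the target, so the assimilating feature is place.
Since the environment is written after the underscore, the trigger follows the target; the direction is regressive.

regressive place assimilation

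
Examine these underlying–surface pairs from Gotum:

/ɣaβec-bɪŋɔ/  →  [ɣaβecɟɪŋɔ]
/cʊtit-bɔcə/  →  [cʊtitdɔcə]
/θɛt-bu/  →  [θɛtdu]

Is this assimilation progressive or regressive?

progressive

Comparing underlying and surface forms, /b/ → [ɟ] is the alternation; the neighbouring /c/ is constant.
The change bilabial → palatal matches the place of the preceding /c/, identifying this as place assimilation.
The other alternating form patterns the same way: /b/ → [d] after /t/ (bilabial → alveolar, matching alveolar) — only place changes, and always toward the preceding segment.
Since the segment that changes follows the conditioning segment, the assimilation is progressive.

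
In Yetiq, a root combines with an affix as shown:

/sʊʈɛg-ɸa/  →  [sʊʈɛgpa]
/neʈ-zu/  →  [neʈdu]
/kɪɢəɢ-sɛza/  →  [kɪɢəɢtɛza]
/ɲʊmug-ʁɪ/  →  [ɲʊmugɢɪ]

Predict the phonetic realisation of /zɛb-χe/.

The data show progressive manner assimilation: /ɸ/ → [p] after /g/; /z/ → [d] after /ʈ/; /s/ → [t] after /ɢ/; /ʁ/ → [ɢ] after /g/. In each pair only manner changes, matching the preceding consonant, while place and voice stay constant.
The rule targets /χ/ (voiceless uvular fricative), which sits after the trigger /b/ (stop).
A voiceless uvular stop is [q], so the surface segment is [q].

[zɛbqe]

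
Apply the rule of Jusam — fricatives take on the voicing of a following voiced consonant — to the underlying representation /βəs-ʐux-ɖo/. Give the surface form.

[βəzʐuɣɖo]

The rule targets /s/ (voiceless alveolar fricative), which sits before the trigger /ʐ/ (voiced).
A voiced alveolar fricative is [z], so the surface segment is [z].
The same rule applies at the second boundary: /x/ → [ɣ] next to /ɖ/.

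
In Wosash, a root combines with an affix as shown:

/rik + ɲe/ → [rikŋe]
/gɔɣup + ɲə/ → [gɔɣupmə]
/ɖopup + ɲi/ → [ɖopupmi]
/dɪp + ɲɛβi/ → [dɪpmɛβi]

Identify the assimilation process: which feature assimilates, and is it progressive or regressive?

Comparing underlying and surface forms, /ɲ/ → [ŋ] is the alternation; the neighbouring /k/ is constant.
The change palatal → velar matches the place of the preceding /k/, identifying this as place assimilation.
Manner and voice are unchanged, so the assimilation is partial, not total.
The other alternating form patterns the same way: /ɲ/ → [m] after /p/ (palatal → bilabial, matching bilabial) — only place changes, and always toward the preceding segment.
The trigger is the preceding segment, so the direction is progressive (perseverative).

progressive place assimilation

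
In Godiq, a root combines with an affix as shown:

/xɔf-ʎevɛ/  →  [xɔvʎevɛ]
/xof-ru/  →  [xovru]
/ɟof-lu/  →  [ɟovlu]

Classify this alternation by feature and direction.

regressive voicing assimilation

Underlying /f/ is realised as [v] next to /ʎ/; /ʎ/ itself does not change.
The change voiceless → voiced matches the voicing of the following /ʎ/, identifying this as voicing assimilation.
Place and manner are unchanged, so the assimilation is partial, not total.
The same holds elsewhere in the data: /f/ → [v] before /r/ (voiceless → voiced, matching voiced); /f/ → [v] before /l/ (voiceless → voiced, matching voiced) — only voicing changes, and always toward the following segment.
The trigger is the following segment, so the direction is regressive (anticipatory).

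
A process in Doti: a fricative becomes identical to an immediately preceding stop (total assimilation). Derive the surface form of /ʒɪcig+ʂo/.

[ʒɪciggo]

/ʂ/ is the segment targeted by the rule; it sits immediately after /g/, so it assimilates completely and surfaces as [g].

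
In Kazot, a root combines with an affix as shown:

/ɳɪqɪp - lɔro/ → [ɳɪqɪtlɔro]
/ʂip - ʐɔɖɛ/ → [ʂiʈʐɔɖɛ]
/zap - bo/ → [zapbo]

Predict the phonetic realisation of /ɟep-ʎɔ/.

[ɟecʎɔ]

The data show regressive place assimilation: /p/ → [t] before /l/; /p/ → [ʈ] before /ʐ/. In each pair only place changes, matching the following consonant, while manner and voice stay constant.
No alternation appears in [zapbo]: there the adjacent consonants already agree in place (/p/ and /b/ are both bilabial), so this form is consistent with the same rule.
/p/ is a voiceless bilabial stop. The following trigger /ʎ/ is palatal, so /p/ must become palatal as well.
The voiceless palatal stop is [c], so /p/ → [c].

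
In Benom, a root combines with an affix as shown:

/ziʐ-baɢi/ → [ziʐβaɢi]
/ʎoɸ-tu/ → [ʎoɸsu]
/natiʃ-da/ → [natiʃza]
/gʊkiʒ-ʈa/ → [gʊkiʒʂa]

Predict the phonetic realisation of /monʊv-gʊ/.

[monʊvɣʊ]

The data show progressive manner assimilation: /b/ → [β] after /ʐ/; /t/ → [s] after /ɸ/; /d/ → [z] after /ʃ/; /ʈ/ → [ʂ] after /ʒ/. In each pair only manner changes, matching the preceding consonant, while place and voice stay constant.
The rule targets /g/ (voiced velar stop), which sits after the trigger /v/ (fricative).
The voiced velar fricative is [ɣ], so /g/ → [ɣ].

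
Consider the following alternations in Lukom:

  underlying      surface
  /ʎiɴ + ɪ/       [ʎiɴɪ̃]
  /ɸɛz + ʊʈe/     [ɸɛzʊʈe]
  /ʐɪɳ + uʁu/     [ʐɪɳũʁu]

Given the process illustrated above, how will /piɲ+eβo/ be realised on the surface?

[piɲẽβo]

The data show progressive nasality assimilation (vowel nasalisation): /ɪ/ → [ɪ̃] after /ɴ/; /u/ → [ũ] after /ɳ/ — a vowel is nasalised by an immediately preceding nasal consonant.
No change occurs in [ɸɛzʊʈe] because the vowel at the boundary is adjacent to an oral consonant, not a nasal (/ʊ/ next to /z/).
The vowel /e/ is adjacent to the preceding nasal /ɲ/, so it acquires [+nasal] and surfaces as [ẽ].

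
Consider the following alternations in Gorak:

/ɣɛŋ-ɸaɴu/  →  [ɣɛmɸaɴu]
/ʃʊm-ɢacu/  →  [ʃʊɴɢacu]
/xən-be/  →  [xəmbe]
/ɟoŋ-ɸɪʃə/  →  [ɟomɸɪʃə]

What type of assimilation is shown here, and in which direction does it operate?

Underlying /ŋ/ is realised as [m] next to /ɸ/; /ɸ/ itself does not change.
The change velar → bilabial matches the place of the following /ɸ/, identifying this as place assimilation.
Manner and voice are unchanged, so the assimilation is partial, not total.
The other alternating forms pattern the same way: /m/ → [ɴ] before /ɢ/ (bilabial → uvular, matching uvular); /n/ → [m] before /b/ (alveolar → bilabial, matching bilabial) — only place changes, and always toward the following segment.
The trigger is the following segment, so the direction is regressive (anticipatory).

regressive place assimilation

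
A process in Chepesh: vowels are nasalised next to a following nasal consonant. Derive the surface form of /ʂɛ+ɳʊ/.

[ʂɛ̃ɳʊ]

The vowel /ɛ/ is adjacent to the following nasal /ɳ/, so it acquires [+nasal] and surfaces as [ɛ̃].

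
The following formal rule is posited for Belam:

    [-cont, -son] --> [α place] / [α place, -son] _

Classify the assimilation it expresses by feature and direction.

The rule copies the place features (abbreviated [place]) from the environment onto the target, so the assimilating feature is place.
The conditioning segment sits to the left of the focus bar, meaning the trigger precedes the segment that changes — progressive assimilation.

progressive place assimilation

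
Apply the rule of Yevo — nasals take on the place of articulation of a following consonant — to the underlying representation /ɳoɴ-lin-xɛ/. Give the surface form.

[ɳonliŋxɛ]

The rule targets /ɴ/ (voiced uvular nasal), which sits before the trigger /l/ (alveolar).
The voiced alveolar nasal is [n], so /ɴ/ → [n].
The same rule applies at the second boundary: /n/ → [ŋ] next to /x/.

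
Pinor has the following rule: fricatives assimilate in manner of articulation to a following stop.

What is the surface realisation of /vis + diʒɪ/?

The rule targets /s/ (voiceless alveolar fricative), which sits before the trigger /d/ (stop).
A voiceless alveolar stop is [t], so the surface segment is [t].

[vitdiʒɪ]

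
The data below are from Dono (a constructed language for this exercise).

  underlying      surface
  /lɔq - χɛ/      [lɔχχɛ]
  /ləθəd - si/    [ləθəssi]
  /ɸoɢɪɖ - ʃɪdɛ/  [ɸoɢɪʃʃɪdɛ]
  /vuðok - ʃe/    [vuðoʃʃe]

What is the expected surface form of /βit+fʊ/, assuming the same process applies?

The data show regressive total assimilation (/q/ → [χ] before /χ/; /d/ → [s] before /s/; /ɖ/ → [ʃ] before /ʃ/; /k/ → [ʃ] before /ʃ/): in every case the target segment becomes identical to its following neighbour, copying more than a single feature.
/t/ is the segment targeted by the rule; it sits immediately before /f/, so it assimilates completely and surfaces as [f].

[βiffʊ]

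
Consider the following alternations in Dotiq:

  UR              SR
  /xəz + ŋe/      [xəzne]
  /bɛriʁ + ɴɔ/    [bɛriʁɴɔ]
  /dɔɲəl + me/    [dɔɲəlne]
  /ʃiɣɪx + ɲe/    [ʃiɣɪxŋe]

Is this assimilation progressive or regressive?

progressive

Underlying /ŋ/ is realised as [n] next to /z/; /z/ itself does not change.
The change velar → alveolar matches the place of the preceding /z/, identifying this as place assimilation.
The other alternating forms pattern the same way: /m/ → [n] after /l/ (bilabial → alveolar, matching alveolar); /ɲ/ → [ŋ] after /x/ (palatal → velar, matching velar) — only place changes, and always toward the preceding segment.
Nothing changes in [bɛriʁɴɔ]: there the adjacent consonants already agree in place (/ɴ/ and /ʁ/ are both uvular), so this form is consistent with the same rule.
The trigger is the preceding segment, so the direction is progressive (perseverative).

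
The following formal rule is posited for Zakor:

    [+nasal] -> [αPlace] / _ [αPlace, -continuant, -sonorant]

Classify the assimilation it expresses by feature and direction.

The rule copies the place features (abbreviated [Place]) from the environment onto the target, so the assimilating feature is place.
The conditioning segment sits to the right of the focus bar, meaning the trigger follows the segment that changes — regressive assimilation.

regressive place assimilation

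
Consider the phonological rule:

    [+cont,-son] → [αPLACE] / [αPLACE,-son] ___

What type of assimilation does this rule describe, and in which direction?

The rule copies the place features (abbreviated [PLACE]) from the environment onto the target, so the assimilating feature is place.
Since the environment is written before the underscore, the trigger precedes the target; the direction is progressive.

progressive place assimilation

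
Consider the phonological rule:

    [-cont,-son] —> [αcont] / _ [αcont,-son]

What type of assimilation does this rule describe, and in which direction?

The rule copies [cont] (continuancy) from the environment onto the target stops; since [±cont] encodes the stop/fricative manner contrast, the assimilating dimension is manner.
The conditioning segment sits to the right of the focus bar, meaning the trigger follows the segment that changes — regressive assimilation.

regressive manner assimilation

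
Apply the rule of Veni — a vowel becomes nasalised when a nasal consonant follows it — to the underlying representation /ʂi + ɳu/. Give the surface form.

[ʂĩɳu]

The vowel /i/ is adjacent to the following nasal /ɳ/, so it acquires [+nasal] and surfaces as [ĩ].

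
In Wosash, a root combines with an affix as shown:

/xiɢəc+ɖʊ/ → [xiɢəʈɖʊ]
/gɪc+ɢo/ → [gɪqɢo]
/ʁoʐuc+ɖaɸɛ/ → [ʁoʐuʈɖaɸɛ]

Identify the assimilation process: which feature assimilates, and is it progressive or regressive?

Comparing underlying and surface forms, /c/ → [ʈ] is the alternation; the neighbouring /ɖ/ is constant.
/c/ is palatal while /ɖ/ is retroflex; the output [ʈ] is retroflex, matching the trigger — so the feature that spreads is place.
Manner and voice are unchanged, so the assimilation is partial, not total.
The other alternating form patterns the same way: /c/ → [q] before /ɢ/ (palatal → uvular, matching uvular) — only place changes, and always toward the following segment.
The trigger is the following segment, so the direction is regressive (anticipatory).

regressive place assimilation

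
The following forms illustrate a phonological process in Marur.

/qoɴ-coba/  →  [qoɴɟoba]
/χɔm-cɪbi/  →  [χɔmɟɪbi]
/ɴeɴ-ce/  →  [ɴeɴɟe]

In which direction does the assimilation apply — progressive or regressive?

Comparing underlying and surface forms, /c/ → [ɟ] is the alternation; the neighbouring /ɴ/ is constant.
The change voiceless → voiced matches the voicing of the preceding /ɴ/, identifying this as voicing assimilation.
The other alternating form patterns the same way: /c/ → [ɟ] after /m/ (voiceless → voiced, matching voiced) — only voicing changes, and always toward the preceding segment.
The trigger is the preceding segment, so the direction is progressive (perseverative).

progressive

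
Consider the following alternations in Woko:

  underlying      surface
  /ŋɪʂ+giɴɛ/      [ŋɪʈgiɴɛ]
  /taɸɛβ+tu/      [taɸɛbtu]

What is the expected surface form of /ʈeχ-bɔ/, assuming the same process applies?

The data show regressive manner assimilation: /ʂ/ → [ʈ] before /g/; /β/ → [b] before /t/. In each pair only manner changes, matching the following consonant, while place and voice stay constant.
The rule targets /χ/ (voiceless uvular fricative), which sits before the trigger /b/ (stop).
Changing only its manner to stop gives [q] — the voiceless uvular stop.

[ʈeqbɔ]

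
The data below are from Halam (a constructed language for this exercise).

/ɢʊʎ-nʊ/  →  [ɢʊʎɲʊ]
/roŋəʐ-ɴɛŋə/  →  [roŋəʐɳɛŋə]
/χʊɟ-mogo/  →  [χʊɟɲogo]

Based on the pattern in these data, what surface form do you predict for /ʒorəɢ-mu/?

[ʒorəɢɴu]

The data show progressive place assimilation: /n/ → [ɲ] after /ʎ/; /ɴ/ → [ɳ] after /ʐ/; /m/ → [ɲ] after /ɟ/. In each pair only place changes, matching the preceding consonant, while manner and voice stay constant.
The rule targets /m/ (voiced bilabial nasal), which sits after the trigger /ɢ/ (uvular).
The voiced uvular nasal is [ɴ], so /m/ → [ɴ].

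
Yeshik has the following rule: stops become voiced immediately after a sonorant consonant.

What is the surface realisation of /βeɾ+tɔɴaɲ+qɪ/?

[βeɾdɔɴaɲɢɪ]

/t/ is a voiceless alveolar stop. The preceding trigger /ɾ/ is voiced, so /t/ must become voiced as well.
Changing only its voicing to voiced gives [d] — the voiced alveolar stop.
At the second juncture, /q/ likewise becomes [ɢ] adjacent to /ɲ/.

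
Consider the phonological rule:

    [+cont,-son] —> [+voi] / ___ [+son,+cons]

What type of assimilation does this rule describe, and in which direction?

The target ([+cont,-son], fricatives) acquires [+voi] next to a sonorant consonant ([+son,+cons]) — it takes on the voicing of its neighbour, so the feature that spreads is voicing.
The conditioning segment sits to the right of the focus bar, meaning the trigger follows the segment that changes — regressive assimilation.

regressive voicing assimilation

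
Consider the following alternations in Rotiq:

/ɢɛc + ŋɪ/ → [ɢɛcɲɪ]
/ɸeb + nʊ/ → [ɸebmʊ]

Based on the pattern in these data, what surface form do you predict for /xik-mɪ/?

[xikŋɪ]

The data show progressive place assimilation: /ŋ/ → [ɲ] after /c/; /n/ → [m] after /b/. In each pair only place changes, matching the preceding consonant, while manner and voice stay constant.
The rule targets /m/ (voiced bilabial nasal), which sits after the trigger /k/ (velar).
Changing only its place to velar gives [ŋ] — the voiced velar nasal.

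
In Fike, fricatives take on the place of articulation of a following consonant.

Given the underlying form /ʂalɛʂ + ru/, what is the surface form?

[ʂalɛsru]

/ʂ/ is a voiceless retroflex fricative. The following trigger /r/ is alveolar, so /ʂ/ must become alveolar as well.
Changing only its place to alveolar gives [s] — the voiceless alveolar fricative.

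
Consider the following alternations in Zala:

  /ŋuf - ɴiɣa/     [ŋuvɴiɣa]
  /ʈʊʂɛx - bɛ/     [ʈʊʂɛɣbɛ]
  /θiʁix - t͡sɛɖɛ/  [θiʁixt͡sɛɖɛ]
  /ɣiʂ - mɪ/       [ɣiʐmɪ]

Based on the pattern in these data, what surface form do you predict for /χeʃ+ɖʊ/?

The data show regressive voicing assimilation: /f/ → [v] before /ɴ/; /x/ → [ɣ] before /b/; /ʂ/ → [ʐ] before /m/. In each pair only voicing changes, matching the following consonant, while place and manner stay constant.
Nothing changes in [θiʁixt͡sɛɖɛ]: there the adjacent consonants already agree in voicing (/x/ and /t͡s/ are both voiceless), so this form is consistent with the same rule.
The rule targets /ʃ/ (voiceless postalveolar fricative), which sits before the trigger /ɖ/ (voiced).
The voiced postalveolar fricative is [ʒ], so /ʃ/ → [ʒ].

[χeʒɖʊ]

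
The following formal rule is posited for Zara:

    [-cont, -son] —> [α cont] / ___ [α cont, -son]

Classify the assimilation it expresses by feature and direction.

regressive manner assimilation

The shared variable α links the value of [cont] on the target to that of the neighbouring obstruent. [cont] distinguishes stops from fricatives — a manner-of-articulation feature — so this is manner assimilation.
Since the environment is written after the underscore, the trigger follows the target; the direction is regressive.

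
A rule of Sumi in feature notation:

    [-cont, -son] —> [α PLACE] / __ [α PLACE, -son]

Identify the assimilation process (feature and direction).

The shared variable α links the value of the place features (abbreviated [PLACE]) on the target to the same value on the neighbouring segment, so place is the feature that assimilates.
The conditioning segment sits to the right of the focus bar, meaning the trigger follows the segment that changes — regressive assimilation.

regressive place assimilation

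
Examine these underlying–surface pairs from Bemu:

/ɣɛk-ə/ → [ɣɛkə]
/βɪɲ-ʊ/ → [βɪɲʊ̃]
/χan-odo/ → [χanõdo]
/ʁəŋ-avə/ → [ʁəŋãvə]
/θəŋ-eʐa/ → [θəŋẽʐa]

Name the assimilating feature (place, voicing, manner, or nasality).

nasality

The vowel /ʊ/ surfaces as nasalised [ʊ̃] next to the preceding nasal /ɲ/ — it has acquired the [+nasal] feature of its neighbour.
The other forms show the same pattern: /o/ → [õ] after /n/; /a/ → [ã] after /ŋ/; /e/ → [ẽ] after /ŋ/ — each time a vowel is nasalised next to a preceding nasal.
No change occurs in [ɣɛkə] because the vowel at the boundary is adjacent to an oral consonant, not a nasal (/ə/ next to /k/).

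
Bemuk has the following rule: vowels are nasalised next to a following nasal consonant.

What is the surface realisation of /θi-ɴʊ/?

The vowel /i/ is adjacent to the following nasal /ɴ/, so it acquires [+nasal] and surfaces as [ĩ].

[θĩɴʊ]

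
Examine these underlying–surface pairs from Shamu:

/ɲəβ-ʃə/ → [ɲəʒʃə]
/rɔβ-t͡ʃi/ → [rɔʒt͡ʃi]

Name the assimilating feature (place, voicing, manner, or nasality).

place

Comparing underlying and surface forms, /β/ → [ʒ] is the alternation; the neighbouring /ʃ/ is constant.
/β/ is bilabial while /ʃ/ is postalveolar; the output [ʒ] is postalveolar, matching the trigger — so the feature that spreads is place.
Checking the remaining alternation: /β/ → [ʒ] before /t͡ʃ/ (bilabial → postalveolar, matching postalveolar) — only place changes, and always toward the following segment.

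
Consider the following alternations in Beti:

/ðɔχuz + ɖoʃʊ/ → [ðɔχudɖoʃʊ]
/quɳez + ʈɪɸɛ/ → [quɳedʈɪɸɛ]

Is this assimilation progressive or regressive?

Comparing underlying and surface forms, /z/ → [d] is the alternation; the neighbouring /ɖ/ is constant.
/z/ is a fricative while /ɖ/ is a stop; the output [d] is a stop, matching the trigger — so the feature that spreads is manner.
Checking the remaining alternation: /z/ → [d] before /ʈ/ (fricative → stop, matching a stop) — only manner changes, and always toward the following segment.
The trigger is the following segment, so the direction is regressive (anticipatory).

regressive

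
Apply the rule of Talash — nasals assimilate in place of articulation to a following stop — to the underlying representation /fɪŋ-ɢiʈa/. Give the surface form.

[fɪɴɢiʈa]

/ŋ/ is a voiced velar nasal. The following trigger /ɢ/ is uvular, so /ŋ/ must become uvular as well.
A voiced uvular nasal is [ɴ], so the surface segment is [ɴ].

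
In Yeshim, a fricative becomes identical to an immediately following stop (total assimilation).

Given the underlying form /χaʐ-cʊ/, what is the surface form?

/ʐ/ is the segment targeted by the rule; it sits immediately before /c/, so it assimilates completely and surfaces as [c].

[χaccʊ]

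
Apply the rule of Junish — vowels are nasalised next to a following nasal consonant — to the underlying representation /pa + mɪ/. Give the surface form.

/a/ sits next to the nasal /m/ and is therefore nasalised to [ã].

[pãmɪ]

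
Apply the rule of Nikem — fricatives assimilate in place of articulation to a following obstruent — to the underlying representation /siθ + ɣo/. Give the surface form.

[sixɣo]

The rule targets /θ/ (voiceless dental fricative), which sits before the trigger /ɣ/ (velar).
A voiceless velar fricative is [x], so the surface segment is [x].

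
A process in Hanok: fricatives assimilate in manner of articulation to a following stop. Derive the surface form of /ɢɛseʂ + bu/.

/ʂ/ is a voiceless retroflex fricative. The following trigger /b/ is a stop, so /ʂ/ must become a stop as well.
Changing only its manner to stop gives [ʈ] — the voiceless retroflex stop.

[ɢɛseʈbu]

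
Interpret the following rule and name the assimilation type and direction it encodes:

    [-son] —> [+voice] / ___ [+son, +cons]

The target ([-son], obstruents) acquires [+voice] next to a sonorant consonant ([+son, +cons]) — it takes on the voicing of its neighbour, so the feature that spreads is voicing.
The conditioning segment sits to the right of the focus bar, meaning the trigger follows the segment that changes — regressive assimilation.

regressive voicing assimilation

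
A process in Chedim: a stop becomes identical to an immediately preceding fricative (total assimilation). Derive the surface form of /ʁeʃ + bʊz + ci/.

[ʁeʃʃʊzzi]

/b/ is the segment targeted by the rule; it sits immediately after /ʃ/, so it assimilates completely and surfaces as [ʃ].
The same rule applies at the second boundary: /c/ → [z] next to /z/.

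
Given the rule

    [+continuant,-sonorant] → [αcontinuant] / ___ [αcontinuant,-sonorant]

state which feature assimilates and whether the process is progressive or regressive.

The shared variable α links the value of [continuant] on the target to that of the neighbouring obstruent. [continuant] distinguishes stops from fricatives — a manner-of-articulation feature — so this is manner assimilation.
The conditioning segment sits to the right of the focus bar, meaning the trigger follows the segment that changes — regressive assimilation.

regressive manner assimilation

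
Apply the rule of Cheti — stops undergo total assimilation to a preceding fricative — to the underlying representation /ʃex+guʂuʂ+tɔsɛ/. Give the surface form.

/g/ is the segment targeted by the rule; it sits immediately after /x/, so it assimilates completely and surfaces as [x].
At the second juncture, /t/ likewise becomes [ʂ] adjacent to /ʂ/.

[ʃexxuʂuʂʂɔsɛ]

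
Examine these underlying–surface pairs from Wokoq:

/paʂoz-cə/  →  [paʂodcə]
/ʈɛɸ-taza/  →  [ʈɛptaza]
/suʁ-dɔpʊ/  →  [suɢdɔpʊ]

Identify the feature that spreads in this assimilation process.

manner

Underlying /z/ is realised as [d] next to /c/; /c/ itself does not change.
The change fricative → stop matches the manner of the following /c/, identifying this as manner assimilation.
The same holds elsewhere in the data: /ɸ/ → [p] before /t/ (fricative → stop, matching a stop); /ʁ/ → [ɢ] before /d/ (fricative → stop, matching a stop) — only manner changes, and always toward the following segment.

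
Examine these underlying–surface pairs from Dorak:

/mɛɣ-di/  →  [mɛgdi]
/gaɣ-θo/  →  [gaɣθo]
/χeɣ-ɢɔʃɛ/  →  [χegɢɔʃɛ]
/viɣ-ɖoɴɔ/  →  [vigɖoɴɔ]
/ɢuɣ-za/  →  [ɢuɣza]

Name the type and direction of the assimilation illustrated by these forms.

Underlying /ɣ/ is realised as [g] next to /d/; /d/ itself does not change.
The change fricative → stop matches the manner of the following /d/, identifying this as manner assimilation.
Place and voice are unchanged, so the assimilation is partial, not total.
The same holds elsewhere in the data: /ɣ/ → [g] before /ɢ/ (fricative → stop, matching a stop); /ɣ/ → [g] before /ɖ/ (fricative → stop, matching a stop) — only manner changes, and always toward the following segment.
No alternation appears in [gaɣθo], [ɢuɣza]: there the adjacent consonants already agree in manner (/ɣ/ and /θ/ are both fricatives; /ɣ/ and /z/ are both fricatives), so these forms are consistent with the same rule.
The trigger is the following segment, so the direction is regressive (anticipatory).

regressive manner assimilation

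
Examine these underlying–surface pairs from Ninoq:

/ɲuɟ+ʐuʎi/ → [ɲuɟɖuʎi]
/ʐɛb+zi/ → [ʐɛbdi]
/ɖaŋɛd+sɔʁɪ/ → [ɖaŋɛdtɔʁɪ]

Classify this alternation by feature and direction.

progressive manner assimilation

The segment that alternates is /ʐ/, which surfaces as [ɖ] when adjacent to /ɟ/.
The change fricative → stop matches the manner of the preceding /ɟ/, identifying this as manner assimilation.
Place and voice are unchanged, so the assimilation is partial, not total.
Checking the remaining alternations: /z/ → [d] after /b/ (fricative → stop, matching a stop); /s/ → [t] after /d/ (fricative → stop, matching a stop) — only manner changes, and always toward the preceding segment.
Since the segment that changes follows the conditioning segment, the assimilation is progressive.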